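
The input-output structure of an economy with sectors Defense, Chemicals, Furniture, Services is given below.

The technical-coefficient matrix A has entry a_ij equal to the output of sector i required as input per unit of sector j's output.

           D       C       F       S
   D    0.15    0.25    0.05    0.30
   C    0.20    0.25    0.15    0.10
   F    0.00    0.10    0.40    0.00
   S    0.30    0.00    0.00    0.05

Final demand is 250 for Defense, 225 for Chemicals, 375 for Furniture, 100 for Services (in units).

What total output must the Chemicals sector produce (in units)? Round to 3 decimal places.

I − A =
  [   0.85    -0.25    -0.05    -0.30]
  [  -0.20     0.75    -0.15    -0.10]
  [   0.00    -0.10     0.60     0.00]
  [  -0.30     0.00     0.00     0.95]
Compute the cofactors C_ij = (−1)^(i+j)·(3×3 minor ij) of I−A; the adjugate is their transpose:
adj(I−A) = Cᵀ =
  [ 0.413250   0.147250   0.071250   0.146000]
  [ 0.132000   0.430500   0.118625   0.087000]
  [ 0.022000   0.071750   0.483125   0.014500]
  [ 0.130500   0.046500   0.022500   0.338750]
det(I−A) = Σ_j (I−A)_1j·C_1j = (0.85)(0.413250) + (-0.25)(0.132000) + (-0.05)(0.022000) + (-0.30)(0.130500) = 0.2780125
(I − A)⁻¹ = adj(I−A) / det(I−A) ≈
  [   1.4864     0.5297     0.2563     0.5252]
  [   0.4748     1.5485     0.4267     0.3129]
  [   0.0791     0.2581     1.7378     0.0522]
  [   0.4694     0.1673     0.0809     1.2185]
x = (I − A)⁻¹ d = adj(I−A)·d / det(I−A), with det(I−A) = 0.2780125:
  x_D = (0.413250·250 + 0.147250·225 + 0.071250·375 + 0.146000·100) / 0.2780125 = 177.7625 / 0.2780125 ≈ 639.405
  x_C = (0.132000·250 + 0.430500·225 + 0.118625·375 + 0.087000·100) / 0.2780125 = 183.046875 / 0.2780125 ≈ 658.412
  x_F = (0.022000·250 + 0.071750·225 + 0.483125·375 + 0.014500·100) / 0.2780125 = 204.265625 / 0.2780125 ≈ 734.735
  x_S = (0.130500·250 + 0.046500·225 + 0.022500·375 + 0.338750·100) / 0.2780125 = 85.40 / 0.2780125 ≈ 307.180

x_C = 658.412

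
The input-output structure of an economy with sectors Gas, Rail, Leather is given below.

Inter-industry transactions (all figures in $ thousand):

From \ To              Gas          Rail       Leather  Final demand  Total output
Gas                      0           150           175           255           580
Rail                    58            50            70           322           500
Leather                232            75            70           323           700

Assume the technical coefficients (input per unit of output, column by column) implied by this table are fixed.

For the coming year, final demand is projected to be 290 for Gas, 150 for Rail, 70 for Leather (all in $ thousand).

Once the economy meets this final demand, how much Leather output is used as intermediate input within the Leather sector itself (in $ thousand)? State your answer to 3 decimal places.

z_LL = 31.733

Technical coefficients a_ij = z_ij / X_j:
  a_GG = 0/580 = 0.00, a_RG = 58/580 = 0.10, a_LG = 232/580 = 0.40
  a_GR = 150/500 = 0.30, a_RR = 50/500 = 0.10, a_LR = 75/500 = 0.15
  a_GL = 175/700 = 0.25, a_RL = 70/700 = 0.10, a_LL = 70/700 = 0.10
I − A =
  [   1.00    -0.30    -0.25]
  [  -0.10     0.90    -0.10]
  [  -0.40    -0.15     0.90]
Cofactors of I−A, C_ij = (−1)^(i+j)·(minor ij) (rows/columns in the sector order above):
  C_11 = (0.90)(0.90) − (-0.10)(-0.15) = 0.7950
  C_12 = −[(-0.10)(0.90) − (-0.10)(-0.40)] = 0.1300
  C_13 = (-0.10)(-0.15) − (0.90)(-0.40) = 0.3750
  C_21 = −[(-0.30)(0.90) − (-0.25)(-0.15)] = 0.3075
  C_22 = (1.00)(0.90) − (-0.25)(-0.40) = 0.8000
  C_23 = −[(1.00)(-0.15) − (-0.30)(-0.40)] = 0.2700
  C_31 = (-0.30)(-0.10) − (-0.25)(0.90) = 0.2550
  C_32 = −[(1.00)(-0.10) − (-0.25)(-0.10)] = 0.1250
  C_33 = (1.00)(0.90) − (-0.30)(-0.10) = 0.8700
det(I−A) = Σ_j (I−A)_1j·C_1j = (1.00)(0.7950) + (-0.30)(0.1300) + (-0.25)(0.3750) = 0.66225
adj(I−A) = Cᵀ =
  [ 0.7950   0.3075   0.2550]
  [ 0.1300   0.8000   0.1250]
  [ 0.3750   0.2700   0.8700]
(I − A)⁻¹ = adj(I−A) / det(I−A) ≈
  [   1.2005     0.4643     0.3851]
  [   0.1963     1.2080     0.1888]
  [   0.5663     0.4077     1.3137]
First solve x = (I − A)⁻¹ d = adj(I−A)·d / det(I−A); in particular x_L = (0.3750·290 + 0.2700·150 + 0.8700·70) / 0.66225 = 210.15 / 0.66225 ≈ 317.32729.
Intermediate flow from L to L: z_LL = a_LL · x_L = 0.10 × 210.15 / 0.66225 = 21.015 / 0.66225 ≈ 31.733.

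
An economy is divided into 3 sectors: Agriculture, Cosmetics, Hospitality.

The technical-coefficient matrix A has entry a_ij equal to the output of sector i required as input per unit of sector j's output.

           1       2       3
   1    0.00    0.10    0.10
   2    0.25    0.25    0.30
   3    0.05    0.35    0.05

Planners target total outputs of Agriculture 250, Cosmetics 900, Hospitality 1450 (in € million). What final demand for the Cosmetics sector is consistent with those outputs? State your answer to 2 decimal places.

I − A =
  [   1.00    -0.10    -0.10]
  [  -0.25     0.75    -0.30]
  [  -0.05    -0.35     0.95]
d = (I − A) x:
  d_1 = (+1.00)·250 + (-0.10)·900 + (-0.10)·1450 = 15.00
  d_2 = (-0.25)·250 + (+0.75)·900 + (-0.30)·1450 = 177.50
  d_3 = (-0.05)·250 + (-0.35)·900 + (+0.95)·1450 = 1050.00

d_2 = 177.50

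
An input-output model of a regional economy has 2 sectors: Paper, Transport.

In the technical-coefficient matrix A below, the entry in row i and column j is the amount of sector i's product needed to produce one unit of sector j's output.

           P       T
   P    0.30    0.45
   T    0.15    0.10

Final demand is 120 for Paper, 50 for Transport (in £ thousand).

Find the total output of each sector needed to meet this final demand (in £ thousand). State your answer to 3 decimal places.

I − A =
  [   0.70    -0.45]
  [  -0.15     0.90]
det(I−A) = (0.70)(0.90) − (-0.45)(-0.15) = 0.5625
adj(I−A) = [[0.90, 0.45], [0.15, 0.70]]
(I − A)⁻¹ = adj(I−A) / det(I−A) ≈
  [   1.6000     0.8000]
  [   0.2667     1.2444]
x = (I − A)⁻¹ d = adj(I−A)·d / det(I−A), with det(I−A) = 0.5625:
  x_P = (0.90·120 + 0.45·50) / 0.5625 = 130.50 / 0.5625 = 232.000
  x_T = (0.15·120 + 0.70·50) / 0.5625 = 53.00 / 0.5625 ≈ 94.222

x_P = 232.000, x_T = 94.222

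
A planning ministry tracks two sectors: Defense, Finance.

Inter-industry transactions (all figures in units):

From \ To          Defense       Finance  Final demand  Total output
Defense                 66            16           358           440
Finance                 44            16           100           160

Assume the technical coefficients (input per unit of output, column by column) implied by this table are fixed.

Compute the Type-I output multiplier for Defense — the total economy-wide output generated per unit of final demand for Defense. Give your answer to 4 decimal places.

Technical coefficients a_ij = z_ij / X_j:
  a_11 = 66/440 = 0.15, a_21 = 44/440 = 0.10
  a_12 = 16/160 = 0.10, a_22 = 16/160 = 0.10
I − A =
  [   0.85    -0.10]
  [  -0.10     0.90]
det(I−A) = (0.85)(0.90) − (-0.10)(-0.10) = 0.7550
adj(I−A) = [[0.90, 0.10], [0.10, 0.85]]
(I − A)⁻¹ = adj(I−A) / det(I−A) ≈
  [   1.19205     0.13245]
  [   0.13245     1.12583]
The output multiplier for sector j is the column-j sum of the Leontief inverse (I − A)⁻¹ = adj(I−A) / det(I−A).
Column 1 of adj(I−A): (0.90, 0.10); det(I−A) = 0.7550.
m_1 = (0.90 + 0.10) / 0.7550 = 1.00 / 0.7550 ≈ 1.3245.

m_1 = 1.3245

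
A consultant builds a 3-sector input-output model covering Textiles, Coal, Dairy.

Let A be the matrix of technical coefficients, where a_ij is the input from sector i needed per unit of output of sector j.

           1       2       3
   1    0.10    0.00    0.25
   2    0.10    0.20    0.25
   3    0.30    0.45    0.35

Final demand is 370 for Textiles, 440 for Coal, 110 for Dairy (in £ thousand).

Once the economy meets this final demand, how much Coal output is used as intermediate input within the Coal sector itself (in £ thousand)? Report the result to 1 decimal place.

I − A =
  [   0.90     0.00    -0.25]
  [  -0.10     0.80    -0.25]
  [  -0.30    -0.45     0.65]
Cofactors of I−A, C_ij = (−1)^(i+j)·(minor ij) (rows/columns in the sector order above):
  C_11 = (0.80)(0.65) − (-0.25)(-0.45) = 0.4075
  C_12 = −[(-0.10)(0.65) − (-0.25)(-0.30)] = 0.1400
  C_13 = (-0.10)(-0.45) − (0.80)(-0.30) = 0.2850
  C_21 = −[(0.00)(0.65) − (-0.25)(-0.45)] = 0.1125
  C_22 = (0.90)(0.65) − (-0.25)(-0.30) = 0.5100
  C_23 = −[(0.90)(-0.45) − (0.00)(-0.30)] = 0.4050
  C_31 = (0.00)(-0.25) − (-0.25)(0.80) = 0.2000
  C_32 = −[(0.90)(-0.25) − (-0.25)(-0.10)] = 0.2500
  C_33 = (0.90)(0.80) − (0.00)(-0.10) = 0.7200
det(I−A) = Σ_j (I−A)_1j·C_1j = (0.90)(0.4075) + (0.00)(0.1400) + (-0.25)(0.2850) = 0.2955
adj(I−A) = Cᵀ =
  [ 0.4075   0.1125   0.2000]
  [ 0.1400   0.5100   0.2500]
  [ 0.2850   0.4050   0.7200]
(I − A)⁻¹ = adj(I−A) / det(I−A) ≈
  [   1.3790     0.3807     0.6768]
  [   0.4738     1.7259     0.8460]
  [   0.9645     1.3706     2.4365]
First solve x = (I − A)⁻¹ d = adj(I−A)·d / det(I−A); in particular x_2 = (0.1400·370 + 0.5100·440 + 0.2500·110) / 0.2955 = 303.70 / 0.2955 ≈ 1027.750.
Intermediate flow from 2 to 2: z_22 = a_22 · x_2 = 0.20 × 303.70 / 0.2955 = 60.74 / 0.2955 ≈ 205.5.

z_22 = 205.5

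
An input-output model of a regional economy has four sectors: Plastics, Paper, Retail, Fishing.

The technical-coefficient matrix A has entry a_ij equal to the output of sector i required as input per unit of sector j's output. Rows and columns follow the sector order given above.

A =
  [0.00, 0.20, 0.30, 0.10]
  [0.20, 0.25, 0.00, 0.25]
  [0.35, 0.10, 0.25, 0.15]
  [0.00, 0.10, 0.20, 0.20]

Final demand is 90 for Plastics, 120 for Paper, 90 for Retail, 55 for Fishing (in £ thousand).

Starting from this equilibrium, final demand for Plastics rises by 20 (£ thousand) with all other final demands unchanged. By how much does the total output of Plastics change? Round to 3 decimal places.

I − A =
  [   1.00    -0.20    -0.30    -0.10]
  [  -0.20     0.75     0.00    -0.25]
  [  -0.35    -0.10     0.75    -0.15]
  [   0.00    -0.10    -0.20     0.80]
Compute the cofactors C_ij = (−1)^(i+j)·(3×3 minor ij) of I−A; the adjugate is their transpose:
adj(I−A) = Cᵀ =
  [ 0.40375   0.15200   0.19750   0.13500]
  [ 0.13150   0.47900   0.10200   0.18525]
  [ 0.22025   0.15450   0.54100   0.17725]
  [ 0.07150   0.09850   0.14800   0.44775]
det(I−A) = Σ_j (I−A)_1j·C_1j = (1.00)(0.40375) + (-0.20)(0.13150) + (-0.30)(0.22025) + (-0.10)(0.07150) = 0.304225
(I − A)⁻¹ = adj(I−A) / det(I−A) ≈
  [   1.3271     0.4996     0.6492     0.4438]
  [   0.4322     1.5745     0.3353     0.6089]
  [   0.7240     0.5078     1.7783     0.5826]
  [   0.2350     0.3238     0.4865     1.4718]
Δx = (I − A)⁻¹ Δd with Δd having +20 in the Plastics component and 0 elsewhere.
So Δx_1 = L_11 · (+20), where L_11 = adj(I−A)_11 / det(I−A) = 0.40375 / 0.304225.
Δx_1 = 0.40375 × (+20) / 0.304225 = 8.075 / 0.304225 ≈ 26.543.

Δx_1 = 26.543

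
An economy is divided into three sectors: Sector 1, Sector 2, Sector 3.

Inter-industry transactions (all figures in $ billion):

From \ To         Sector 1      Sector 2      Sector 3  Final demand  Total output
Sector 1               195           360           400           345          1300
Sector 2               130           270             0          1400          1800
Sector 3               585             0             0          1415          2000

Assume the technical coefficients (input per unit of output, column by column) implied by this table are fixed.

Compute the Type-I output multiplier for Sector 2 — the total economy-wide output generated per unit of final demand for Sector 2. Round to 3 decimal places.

m_2 = 1.677

Technical coefficients a_ij = z_ij / X_j:
  a_11 = 195/1300 = 0.15, a_21 = 130/1300 = 0.10, a_31 = 585/1300 = 0.45
  a_12 = 360/1800 = 0.20, a_22 = 270/1800 = 0.15, a_32 = 0/1800 = 0.00
  a_13 = 400/2000 = 0.20, a_23 = 0/2000 = 0.00, a_33 = 0/2000 = 0.00
I − A =
  [   0.85    -0.20    -0.20]
  [  -0.10     0.85     0.00]
  [  -0.45     0.00     1.00]
Cofactors of I−A, C_ij = (−1)^(i+j)·(minor ij) (rows/columns in the sector order above):
  C_11 = (0.85)(1.00) − (0.00)(0.00) = 0.8500
  C_12 = −[(-0.10)(1.00) − (0.00)(-0.45)] = 0.1000
  C_13 = (-0.10)(0.00) − (0.85)(-0.45) = 0.3825
  C_21 = −[(-0.20)(1.00) − (-0.20)(0.00)] = 0.2000
  C_22 = (0.85)(1.00) − (-0.20)(-0.45) = 0.7600
  C_23 = −[(0.85)(0.00) − (-0.20)(-0.45)] = 0.0900
  C_31 = (-0.20)(0.00) − (-0.20)(0.85) = 0.1700
  C_32 = −[(0.85)(0.00) − (-0.20)(-0.10)] = 0.0200
  C_33 = (0.85)(0.85) − (-0.20)(-0.10) = 0.7025
det(I−A) = Σ_j (I−A)_1j·C_1j = (0.85)(0.8500) + (-0.20)(0.1000) + (-0.20)(0.3825) = 0.6260
adj(I−A) = Cᵀ =
  [ 0.8500   0.2000   0.1700]
  [ 0.1000   0.7600   0.0200]
  [ 0.3825   0.0900   0.7025]
(I − A)⁻¹ = adj(I−A) / det(I−A) ≈
  [   1.3578     0.3195     0.2716]
  [   0.1597     1.2141     0.0319]
  [   0.6110     0.1438     1.1222]
The output multiplier for sector j is the column-j sum of the Leontief inverse (I − A)⁻¹ = adj(I−A) / det(I−A).
Column 2 of adj(I−A): (0.2000, 0.7600, 0.0900); det(I−A) = 0.6260.
m_2 = (0.2000 + 0.7600 + 0.0900) / 0.6260 = 1.05 / 0.6260 ≈ 1.677.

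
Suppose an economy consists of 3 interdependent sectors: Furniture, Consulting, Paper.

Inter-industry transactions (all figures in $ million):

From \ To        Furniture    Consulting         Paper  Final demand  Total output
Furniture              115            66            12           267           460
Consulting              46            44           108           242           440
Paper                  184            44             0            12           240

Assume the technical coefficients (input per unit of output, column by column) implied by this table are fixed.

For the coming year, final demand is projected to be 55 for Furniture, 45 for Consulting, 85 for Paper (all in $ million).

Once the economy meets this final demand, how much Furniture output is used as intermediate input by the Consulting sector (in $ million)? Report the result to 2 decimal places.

Technical coefficients a_ij = z_ij / X_j:
  a_11 = 115/460 = 0.25, a_21 = 46/460 = 0.10, a_31 = 184/460 = 0.40
  a_12 = 66/440 = 0.15, a_22 = 44/440 = 0.10, a_32 = 44/440 = 0.10
  a_13 = 12/240 = 0.05, a_23 = 108/240 = 0.45, a_33 = 0/240 = 0.00
I − A =
  [   0.75    -0.15    -0.05]
  [  -0.10     0.90    -0.45]
  [  -0.40    -0.10     1.00]
Cofactors of I−A, C_ij = (−1)^(i+j)·(minor ij) (rows/columns in the sector order above):
  C_11 = (0.90)(1.00) − (-0.45)(-0.10) = 0.8550
  C_12 = −[(-0.10)(1.00) − (-0.45)(-0.40)] = 0.2800
  C_13 = (-0.10)(-0.10) − (0.90)(-0.40) = 0.3700
  C_21 = −[(-0.15)(1.00) − (-0.05)(-0.10)] = 0.1550
  C_22 = (0.75)(1.00) − (-0.05)(-0.40) = 0.7300
  C_23 = −[(0.75)(-0.10) − (-0.15)(-0.40)] = 0.1350
  C_31 = (-0.15)(-0.45) − (-0.05)(0.90) = 0.1125
  C_32 = −[(0.75)(-0.45) − (-0.05)(-0.10)] = 0.3425
  C_33 = (0.75)(0.90) − (-0.15)(-0.10) = 0.6600
det(I−A) = Σ_j (I−A)_1j·C_1j = (0.75)(0.8550) + (-0.15)(0.2800) + (-0.05)(0.3700) = 0.58075
adj(I−A) = Cᵀ =
  [ 0.8550   0.1550   0.1125]
  [ 0.2800   0.7300   0.3425]
  [ 0.3700   0.1350   0.6600]
(I − A)⁻¹ = adj(I−A) / det(I−A) ≈
  [   1.4722     0.2669     0.1937]
  [   0.4821     1.2570     0.5898]
  [   0.6371     0.2325     1.1365]
First solve x = (I − A)⁻¹ d = adj(I−A)·d / det(I−A); in particular x_2 = (0.2800·55 + 0.7300·45 + 0.3425·85) / 0.58075 = 77.3625 / 0.58075 ≈ 133.2114.
Intermediate flow from 1 to 2: z_12 = a_12 · x_2 = 0.15 × 77.3625 / 0.58075 = 11.604375 / 0.58075 ≈ 19.98.

z_12 = 19.98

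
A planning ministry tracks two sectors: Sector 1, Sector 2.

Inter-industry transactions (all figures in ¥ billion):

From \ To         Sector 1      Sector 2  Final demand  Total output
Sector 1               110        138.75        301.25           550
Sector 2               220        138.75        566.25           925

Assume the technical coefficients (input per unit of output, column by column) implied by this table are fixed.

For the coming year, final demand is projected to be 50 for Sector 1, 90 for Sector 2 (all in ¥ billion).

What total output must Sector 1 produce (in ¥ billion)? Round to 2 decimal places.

x_1 = 90.32

Technical coefficients a_ij = z_ij / X_j:
  a_11 = 110/550 = 0.20, a_21 = 220/550 = 0.40
  a_12 = 138.75/925 = 0.15, a_22 = 138.75/925 = 0.15
I − A =
  [   0.80    -0.15]
  [  -0.40     0.85]
det(I−A) = (0.80)(0.85) − (-0.15)(-0.40) = 0.6200
adj(I−A) = [[0.85, 0.15], [0.40, 0.80]]
(I − A)⁻¹ = adj(I−A) / det(I−A) ≈
  [   1.3710     0.2419]
  [   0.6452     1.2903]
x = (I − A)⁻¹ d = adj(I−A)·d / det(I−A), with det(I−A) = 0.6200:
  x_1 = (0.85·50 + 0.15·90) / 0.6200 = 56.00 / 0.6200 ≈ 90.32
  x_2 = (0.40·50 + 0.80·90) / 0.6200 = 92.00 / 0.6200 ≈ 148.39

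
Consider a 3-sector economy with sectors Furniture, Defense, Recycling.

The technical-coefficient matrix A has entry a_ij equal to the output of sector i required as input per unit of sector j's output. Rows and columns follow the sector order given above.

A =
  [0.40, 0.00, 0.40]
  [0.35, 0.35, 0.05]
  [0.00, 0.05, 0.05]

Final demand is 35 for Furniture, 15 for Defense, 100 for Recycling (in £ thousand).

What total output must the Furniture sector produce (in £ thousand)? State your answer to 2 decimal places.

x_F = 132.11

I − A =
  [   0.60     0.00    -0.40]
  [  -0.35     0.65    -0.05]
  [   0.00    -0.05     0.95]
Cofactors of I−A, C_ij = (−1)^(i+j)·(minor ij) (rows/columns in the sector order above):
  C_11 = (0.65)(0.95) − (-0.05)(-0.05) = 0.6150
  C_12 = −[(-0.35)(0.95) − (-0.05)(0.00)] = 0.3325
  C_13 = (-0.35)(-0.05) − (0.65)(0.00) = 0.0175
  C_21 = −[(0.00)(0.95) − (-0.40)(-0.05)] = 0.0200
  C_22 = (0.60)(0.95) − (-0.40)(0.00) = 0.5700
  C_23 = −[(0.60)(-0.05) − (0.00)(0.00)] = 0.0300
  C_31 = (0.00)(-0.05) − (-0.40)(0.65) = 0.2600
  C_32 = −[(0.60)(-0.05) − (-0.40)(-0.35)] = 0.1700
  C_33 = (0.60)(0.65) − (0.00)(-0.35) = 0.3900
det(I−A) = Σ_j (I−A)_1j·C_1j = (0.60)(0.6150) + (0.00)(0.3325) + (-0.40)(0.0175) = 0.3620
adj(I−A) = Cᵀ =
  [ 0.6150   0.0200   0.2600]
  [ 0.3325   0.5700   0.1700]
  [ 0.0175   0.0300   0.3900]
(I − A)⁻¹ = adj(I−A) / det(I−A) ≈
  [   1.6989     0.0552     0.7182]
  [   0.9185     1.5746     0.4696]
  [   0.0483     0.0829     1.0773]
x = (I − A)⁻¹ d = adj(I−A)·d / det(I−A), with det(I−A) = 0.3620:
  x_F = (0.6150·35 + 0.0200·15 + 0.2600·100) / 0.3620 = 47.825 / 0.3620 ≈ 132.11
  x_D = (0.3325·35 + 0.5700·15 + 0.1700·100) / 0.3620 = 37.1875 / 0.3620 ≈ 102.73
  x_R = (0.0175·35 + 0.0300·15 + 0.3900·100) / 0.3620 = 40.0625 / 0.3620 ≈ 110.67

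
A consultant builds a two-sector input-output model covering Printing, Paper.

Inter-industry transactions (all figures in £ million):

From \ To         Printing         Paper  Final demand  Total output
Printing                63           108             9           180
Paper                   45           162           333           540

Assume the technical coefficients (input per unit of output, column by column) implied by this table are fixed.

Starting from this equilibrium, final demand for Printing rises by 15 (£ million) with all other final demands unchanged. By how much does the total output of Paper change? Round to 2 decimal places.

Δx_2 = 9.26

Technical coefficients a_ij = z_ij / X_j:
  a_11 = 63/180 = 0.35, a_21 = 45/180 = 0.25
  a_12 = 108/540 = 0.20, a_22 = 162/540 = 0.30
I − A =
  [   0.65    -0.20]
  [  -0.25     0.70]
det(I−A) = (0.65)(0.70) − (-0.20)(-0.25) = 0.4050
adj(I−A) = [[0.70, 0.20], [0.25, 0.65]]
(I − A)⁻¹ = adj(I−A) / det(I−A) ≈
  [   1.7284     0.4938]
  [   0.6173     1.6049]
Δx = (I − A)⁻¹ Δd with Δd having +15 in the Printing component and 0 elsewhere.
So Δx_2 = L_21 · (+15), where L_21 = adj(I−A)_21 / det(I−A) = 0.25 / 0.4050.
Δx_2 = 0.25 × (+15) / 0.4050 = 3.75 / 0.4050 ≈ 9.26.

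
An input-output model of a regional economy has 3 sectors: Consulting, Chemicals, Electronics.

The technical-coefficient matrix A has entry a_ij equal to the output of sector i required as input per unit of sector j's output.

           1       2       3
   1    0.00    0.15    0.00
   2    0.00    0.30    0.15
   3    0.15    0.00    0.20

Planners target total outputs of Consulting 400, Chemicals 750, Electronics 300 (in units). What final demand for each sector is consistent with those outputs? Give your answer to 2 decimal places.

d_1 = 287.50, d_2 = 480.00, d_3 = 180.00

I − A =
  [   1.00    -0.15     0.00]
  [   0.00     0.70    -0.15]
  [  -0.15     0.00     0.80]
d = (I − A) x:
  d_1 = (+1.00)·400 + (-0.15)·750 + (+0.00)·300 = 287.50
  d_2 = (+0.00)·400 + (+0.70)·750 + (-0.15)·300 = 480.00
  d_3 = (-0.15)·400 + (+0.00)·750 + (+0.80)·300 = 180.00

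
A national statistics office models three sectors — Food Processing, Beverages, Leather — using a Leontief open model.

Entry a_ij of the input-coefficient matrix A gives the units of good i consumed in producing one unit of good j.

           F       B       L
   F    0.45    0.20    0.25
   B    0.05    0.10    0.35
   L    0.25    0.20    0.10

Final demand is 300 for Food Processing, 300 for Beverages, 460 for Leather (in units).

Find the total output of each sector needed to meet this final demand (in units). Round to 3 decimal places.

x_F = 1326.185, x_B = 819.891, x_L = 1061.694

I − A =
  [   0.55    -0.20    -0.25]
  [  -0.05     0.90    -0.35]
  [  -0.25    -0.20     0.90]
Cofactors of I−A, C_ij = (−1)^(i+j)·(minor ij) (rows/columns in the sector order above):
  C_11 = (0.90)(0.90) − (-0.35)(-0.20) = 0.7400
  C_12 = −[(-0.05)(0.90) − (-0.35)(-0.25)] = 0.1325
  C_13 = (-0.05)(-0.20) − (0.90)(-0.25) = 0.2350
  C_21 = −[(-0.20)(0.90) − (-0.25)(-0.20)] = 0.2300
  C_22 = (0.55)(0.90) − (-0.25)(-0.25) = 0.4325
  C_23 = −[(0.55)(-0.20) − (-0.20)(-0.25)] = 0.1600
  C_31 = (-0.20)(-0.35) − (-0.25)(0.90) = 0.2950
  C_32 = −[(0.55)(-0.35) − (-0.25)(-0.05)] = 0.2050
  C_33 = (0.55)(0.90) − (-0.20)(-0.05) = 0.4850
det(I−A) = Σ_j (I−A)_1j·C_1j = (0.55)(0.7400) + (-0.20)(0.1325) + (-0.25)(0.2350) = 0.32175
adj(I−A) = Cᵀ =
  [ 0.7400   0.2300   0.2950]
  [ 0.1325   0.4325   0.2050]
  [ 0.2350   0.1600   0.4850]
(I − A)⁻¹ = adj(I−A) / det(I−A) ≈
  [   2.2999     0.7148     0.9169]
  [   0.4118     1.3442     0.6371]
  [   0.7304     0.4973     1.5074]
x = (I − A)⁻¹ d = adj(I−A)·d / det(I−A), with det(I−A) = 0.32175:
  x_F = (0.7400·300 + 0.2300·300 + 0.2950·460) / 0.32175 = 426.70 / 0.32175 ≈ 1326.185
  x_B = (0.1325·300 + 0.4325·300 + 0.2050·460) / 0.32175 = 263.80 / 0.32175 ≈ 819.891
  x_L = (0.2350·300 + 0.1600·300 + 0.4850·460) / 0.32175 = 341.60 / 0.32175 ≈ 1061.694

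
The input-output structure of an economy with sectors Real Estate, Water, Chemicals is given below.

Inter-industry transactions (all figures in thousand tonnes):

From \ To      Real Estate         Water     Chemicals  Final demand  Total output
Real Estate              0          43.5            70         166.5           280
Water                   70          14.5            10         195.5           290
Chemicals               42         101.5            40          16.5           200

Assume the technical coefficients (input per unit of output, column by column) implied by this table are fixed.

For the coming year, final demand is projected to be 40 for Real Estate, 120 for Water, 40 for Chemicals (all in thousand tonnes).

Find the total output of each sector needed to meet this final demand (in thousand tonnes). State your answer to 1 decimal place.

x_1 = 114.8, x_2 = 164.1, x_3 = 143.3

Technical coefficients a_ij = z_ij / X_j:
  a_11 = 0/280 = 0.00, a_21 = 70/280 = 0.25, a_31 = 42/280 = 0.15
  a_12 = 43.5/290 = 0.15, a_22 = 14.5/290 = 0.05, a_32 = 101.5/290 = 0.35
  a_13 = 70/200 = 0.35, a_23 = 10/200 = 0.05, a_33 = 40/200 = 0.20
I − A =
  [   1.00    -0.15    -0.35]
  [  -0.25     0.95    -0.05]
  [  -0.15    -0.35     0.80]
Cofactors of I−A, C_ij = (−1)^(i+j)·(minor ij) (rows/columns in the sector order above):
  C_11 = (0.95)(0.80) − (-0.05)(-0.35) = 0.7425
  C_12 = −[(-0.25)(0.80) − (-0.05)(-0.15)] = 0.2075
  C_13 = (-0.25)(-0.35) − (0.95)(-0.15) = 0.2300
  C_21 = −[(-0.15)(0.80) − (-0.35)(-0.35)] = 0.2425
  C_22 = (1.00)(0.80) − (-0.35)(-0.15) = 0.7475
  C_23 = −[(1.00)(-0.35) − (-0.15)(-0.15)] = 0.3725
  C_31 = (-0.15)(-0.05) − (-0.35)(0.95) = 0.3400
  C_32 = −[(1.00)(-0.05) − (-0.35)(-0.25)] = 0.1375
  C_33 = (1.00)(0.95) − (-0.15)(-0.25) = 0.9125
det(I−A) = Σ_j (I−A)_1j·C_1j = (1.00)(0.7425) + (-0.15)(0.2075) + (-0.35)(0.2300) = 0.630875
adj(I−A) = Cᵀ =
  [ 0.7425   0.2425   0.3400]
  [ 0.2075   0.7475   0.1375]
  [ 0.2300   0.3725   0.9125]
(I − A)⁻¹ = adj(I−A) / det(I−A) ≈
  [   1.1769     0.3844     0.5389]
  [   0.3289     1.1849     0.2180]
  [   0.3646     0.5904     1.4464]
x = (I − A)⁻¹ d = adj(I−A)·d / det(I−A), with det(I−A) = 0.630875:
  x_1 = (0.7425·40 + 0.2425·120 + 0.3400·40) / 0.630875 = 72.40 / 0.630875 ≈ 114.8
  x_2 = (0.2075·40 + 0.7475·120 + 0.1375·40) / 0.630875 = 103.50 / 0.630875 ≈ 164.1
  x_3 = (0.2300·40 + 0.3725·120 + 0.9125·40) / 0.630875 = 90.40 / 0.630875 ≈ 143.3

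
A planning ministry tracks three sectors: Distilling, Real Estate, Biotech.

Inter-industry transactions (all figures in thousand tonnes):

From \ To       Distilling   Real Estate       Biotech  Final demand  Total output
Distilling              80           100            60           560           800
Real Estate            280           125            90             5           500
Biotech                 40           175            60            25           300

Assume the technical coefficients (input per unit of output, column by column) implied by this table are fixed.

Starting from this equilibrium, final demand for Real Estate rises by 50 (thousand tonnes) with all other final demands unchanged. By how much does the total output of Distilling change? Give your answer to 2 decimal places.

Technical coefficients a_ij = z_ij / X_j:
  a_DD = 80/800 = 0.10, a_RD = 280/800 = 0.35, a_BD = 40/800 = 0.05
  a_DR = 100/500 = 0.20, a_RR = 125/500 = 0.25, a_BR = 175/500 = 0.35
  a_DB = 60/300 = 0.20, a_RB = 90/300 = 0.30, a_BB = 60/300 = 0.20
I − A =
  [   0.90    -0.20    -0.20]
  [  -0.35     0.75    -0.30]
  [  -0.05    -0.35     0.80]
Cofactors of I−A, C_ij = (−1)^(i+j)·(minor ij) (rows/columns in the sector order above):
  C_11 = (0.75)(0.80) − (-0.30)(-0.35) = 0.4950
  C_12 = −[(-0.35)(0.80) − (-0.30)(-0.05)] = 0.2950
  C_13 = (-0.35)(-0.35) − (0.75)(-0.05) = 0.1600
  C_21 = −[(-0.20)(0.80) − (-0.20)(-0.35)] = 0.2300
  C_22 = (0.90)(0.80) − (-0.20)(-0.05) = 0.7100
  C_23 = −[(0.90)(-0.35) − (-0.20)(-0.05)] = 0.3250
  C_31 = (-0.20)(-0.30) − (-0.20)(0.75) = 0.2100
  C_32 = −[(0.90)(-0.30) − (-0.20)(-0.35)] = 0.3400
  C_33 = (0.90)(0.75) − (-0.20)(-0.35) = 0.6050
det(I−A) = Σ_j (I−A)_1j·C_1j = (0.90)(0.4950) + (-0.20)(0.2950) + (-0.20)(0.1600) = 0.3545
adj(I−A) = Cᵀ =
  [ 0.4950   0.2300   0.2100]
  [ 0.2950   0.7100   0.3400]
  [ 0.1600   0.3250   0.6050]
(I − A)⁻¹ = adj(I−A) / det(I−A) ≈
  [   1.3963     0.6488     0.5924]
  [   0.8322     2.0028     0.9591]
  [   0.4513     0.9168     1.7066]
Δx = (I − A)⁻¹ Δd with Δd having +50 in the Real Estate component and 0 elsewhere.
So Δx_D = L_DR · (+50), where L_DR = adj(I−A)_DR / det(I−A) = 0.2300 / 0.3545.
Δx_D = 0.2300 × (+50) / 0.3545 = 11.50 / 0.3545 ≈ 32.44.

Δx_D = 32.44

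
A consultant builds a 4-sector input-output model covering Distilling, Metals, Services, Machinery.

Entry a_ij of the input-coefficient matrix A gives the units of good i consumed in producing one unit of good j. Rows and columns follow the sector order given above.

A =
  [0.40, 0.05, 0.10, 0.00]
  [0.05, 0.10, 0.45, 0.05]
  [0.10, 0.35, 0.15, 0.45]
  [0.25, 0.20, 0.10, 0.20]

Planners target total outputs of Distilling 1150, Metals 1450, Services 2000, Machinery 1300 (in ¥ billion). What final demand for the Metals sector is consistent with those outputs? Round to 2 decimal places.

I − A =
  [   0.60    -0.05    -0.10     0.00]
  [  -0.05     0.90    -0.45    -0.05]
  [  -0.10    -0.35     0.85    -0.45]
  [  -0.25    -0.20    -0.10     0.80]
d = (I − A) x:
  d_1 = (+0.60)·1150 + (-0.05)·1450 + (-0.10)·2000 + (+0.00)·1300 = 417.50
  d_2 = (-0.05)·1150 + (+0.90)·1450 + (-0.45)·2000 + (-0.05)·1300 = 282.50
  d_3 = (-0.10)·1150 + (-0.35)·1450 + (+0.85)·2000 + (-0.45)·1300 = 492.50
  d_4 = (-0.25)·1150 + (-0.20)·1450 + (-0.10)·2000 + (+0.80)·1300 = 262.50

d_2 = 282.50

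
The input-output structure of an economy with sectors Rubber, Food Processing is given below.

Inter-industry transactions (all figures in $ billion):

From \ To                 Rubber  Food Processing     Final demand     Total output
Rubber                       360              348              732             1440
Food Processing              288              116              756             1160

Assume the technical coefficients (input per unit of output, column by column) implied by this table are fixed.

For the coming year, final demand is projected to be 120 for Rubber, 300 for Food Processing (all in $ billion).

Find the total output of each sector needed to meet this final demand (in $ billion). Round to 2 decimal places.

x_R = 321.95, x_F = 404.88

Technical coefficients a_ij = z_ij / X_j:
  a_RR = 360/1440 = 0.25, a_FR = 288/1440 = 0.20
  a_RF = 348/1160 = 0.30, a_FF = 116/1160 = 0.10
I − A =
  [   0.75    -0.30]
  [  -0.20     0.90]
det(I−A) = (0.75)(0.90) − (-0.30)(-0.20) = 0.6150
adj(I−A) = [[0.90, 0.30], [0.20, 0.75]]
(I − A)⁻¹ = adj(I−A) / det(I−A) ≈
  [   1.4634     0.4878]
  [   0.3252     1.2195]
x = (I − A)⁻¹ d = adj(I−A)·d / det(I−A), with det(I−A) = 0.6150:
  x_R = (0.90·120 + 0.30·300) / 0.6150 = 198.00 / 0.6150 ≈ 321.95
  x_F = (0.20·120 + 0.75·300) / 0.6150 = 249.00 / 0.6150 ≈ 404.88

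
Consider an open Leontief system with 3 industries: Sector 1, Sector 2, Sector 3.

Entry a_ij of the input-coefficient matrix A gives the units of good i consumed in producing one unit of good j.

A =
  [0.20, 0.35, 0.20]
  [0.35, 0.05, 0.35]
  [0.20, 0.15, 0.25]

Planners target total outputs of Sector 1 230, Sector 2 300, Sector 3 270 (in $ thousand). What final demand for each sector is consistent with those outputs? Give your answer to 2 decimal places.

I − A =
  [   0.80    -0.35    -0.20]
  [  -0.35     0.95    -0.35]
  [  -0.20    -0.15     0.75]
d = (I − A) x:
  d_1 = (+0.80)·230 + (-0.35)·300 + (-0.20)·270 = 25.00
  d_2 = (-0.35)·230 + (+0.95)·300 + (-0.35)·270 = 110.00
  d_3 = (-0.20)·230 + (-0.15)·300 + (+0.75)·270 = 111.50

d_1 = 25.00, d_2 = 110.00, d_3 = 111.50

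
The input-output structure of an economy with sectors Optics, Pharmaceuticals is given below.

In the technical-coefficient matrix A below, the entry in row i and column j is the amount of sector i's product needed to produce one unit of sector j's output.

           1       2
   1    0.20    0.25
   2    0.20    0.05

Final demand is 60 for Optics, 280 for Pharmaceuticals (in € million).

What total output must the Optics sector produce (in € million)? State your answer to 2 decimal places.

x_1 = 178.87

I − A =
  [   0.80    -0.25]
  [  -0.20     0.95]
det(I−A) = (0.80)(0.95) − (-0.25)(-0.20) = 0.7100
adj(I−A) = [[0.95, 0.25], [0.20, 0.80]]
(I − A)⁻¹ = adj(I−A) / det(I−A) ≈
  [   1.3380     0.3521]
  [   0.2817     1.1268]
x = (I − A)⁻¹ d = adj(I−A)·d / det(I−A), with det(I−A) = 0.7100:
  x_1 = (0.95·60 + 0.25·280) / 0.7100 = 127.00 / 0.7100 ≈ 178.87
  x_2 = (0.20·60 + 0.80·280) / 0.7100 = 236.00 / 0.7100 ≈ 332.39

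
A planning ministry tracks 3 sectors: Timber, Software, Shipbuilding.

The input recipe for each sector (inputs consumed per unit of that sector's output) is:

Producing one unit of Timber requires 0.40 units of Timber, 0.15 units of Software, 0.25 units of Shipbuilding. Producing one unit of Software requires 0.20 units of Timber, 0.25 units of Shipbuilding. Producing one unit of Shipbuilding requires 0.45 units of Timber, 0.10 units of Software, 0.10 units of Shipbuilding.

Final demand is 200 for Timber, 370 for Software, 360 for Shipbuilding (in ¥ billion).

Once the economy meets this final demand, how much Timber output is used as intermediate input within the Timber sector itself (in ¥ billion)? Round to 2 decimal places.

z_11 = 497.68

I − A =
  [   0.60    -0.20    -0.45]
  [  -0.15     1.00    -0.10]
  [  -0.25    -0.25     0.90]
Cofactors of I−A, C_ij = (−1)^(i+j)·(minor ij) (rows/columns in the sector order above):
  C_11 = (1.00)(0.90) − (-0.10)(-0.25) = 0.8750
  C_12 = −[(-0.15)(0.90) − (-0.10)(-0.25)] = 0.1600
  C_13 = (-0.15)(-0.25) − (1.00)(-0.25) = 0.2875
  C_21 = −[(-0.20)(0.90) − (-0.45)(-0.25)] = 0.2925
  C_22 = (0.60)(0.90) − (-0.45)(-0.25) = 0.4275
  C_23 = −[(0.60)(-0.25) − (-0.20)(-0.25)] = 0.2000
  C_31 = (-0.20)(-0.10) − (-0.45)(1.00) = 0.4700
  C_32 = −[(0.60)(-0.10) − (-0.45)(-0.15)] = 0.1275
  C_33 = (0.60)(1.00) − (-0.20)(-0.15) = 0.5700
det(I−A) = Σ_j (I−A)_1j·C_1j = (0.60)(0.8750) + (-0.20)(0.1600) + (-0.45)(0.2875) = 0.363625
adj(I−A) = Cᵀ =
  [ 0.8750   0.2925   0.4700]
  [ 0.1600   0.4275   0.1275]
  [ 0.2875   0.2000   0.5700]
(I − A)⁻¹ = adj(I−A) / det(I−A) ≈
  [   2.4063     0.8044     1.2925]
  [   0.4400     1.1757     0.3506]
  [   0.7906     0.5500     1.5675]
First solve x = (I − A)⁻¹ d = adj(I−A)·d / det(I−A); in particular x_1 = (0.8750·200 + 0.2925·370 + 0.4700·360) / 0.363625 = 452.425 / 0.363625 ≈ 1244.2076.
Intermediate flow from 1 to 1: z_11 = a_11 · x_1 = 0.40 × 452.425 / 0.363625 = 180.97 / 0.363625 ≈ 497.68.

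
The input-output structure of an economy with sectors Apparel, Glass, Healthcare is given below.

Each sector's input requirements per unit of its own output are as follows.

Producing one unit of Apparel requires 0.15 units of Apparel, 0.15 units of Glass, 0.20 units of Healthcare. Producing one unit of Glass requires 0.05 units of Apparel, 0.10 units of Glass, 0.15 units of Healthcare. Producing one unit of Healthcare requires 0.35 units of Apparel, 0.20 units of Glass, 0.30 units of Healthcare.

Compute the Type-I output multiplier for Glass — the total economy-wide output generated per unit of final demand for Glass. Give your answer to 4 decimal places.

m_2 = 1.7366

I − A =
  [   0.85    -0.05    -0.35]
  [  -0.15     0.90    -0.20]
  [  -0.20    -0.15     0.70]
Cofactors of I−A, C_ij = (−1)^(i+j)·(minor ij) (rows/columns in the sector order above):
  C_11 = (0.90)(0.70) − (-0.20)(-0.15) = 0.6000
  C_12 = −[(-0.15)(0.70) − (-0.20)(-0.20)] = 0.1450
  C_13 = (-0.15)(-0.15) − (0.90)(-0.20) = 0.2025
  C_21 = −[(-0.05)(0.70) − (-0.35)(-0.15)] = 0.0875
  C_22 = (0.85)(0.70) − (-0.35)(-0.20) = 0.5250
  C_23 = −[(0.85)(-0.15) − (-0.05)(-0.20)] = 0.1375
  C_31 = (-0.05)(-0.20) − (-0.35)(0.90) = 0.3250
  C_32 = −[(0.85)(-0.20) − (-0.35)(-0.15)] = 0.2225
  C_33 = (0.85)(0.90) − (-0.05)(-0.15) = 0.7575
det(I−A) = Σ_j (I−A)_1j·C_1j = (0.85)(0.6000) + (-0.05)(0.1450) + (-0.35)(0.2025) = 0.431875
adj(I−A) = Cᵀ =
  [ 0.6000   0.0875   0.3250]
  [ 0.1450   0.5250   0.2225]
  [ 0.2025   0.1375   0.7575]
(I − A)⁻¹ = adj(I−A) / det(I−A) ≈
  [   1.38929     0.20260     0.75253]
  [   0.33575     1.21563     0.51520]
  [   0.46889     0.31838     1.75398]
The output multiplier for sector j is the column-j sum of the Leontief inverse (I − A)⁻¹ = adj(I−A) / det(I−A).
Column 2 of adj(I−A): (0.0875, 0.5250, 0.1375); det(I−A) = 0.431875.
m_2 = (0.0875 + 0.5250 + 0.1375) / 0.431875 = 0.75 / 0.431875 ≈ 1.7366.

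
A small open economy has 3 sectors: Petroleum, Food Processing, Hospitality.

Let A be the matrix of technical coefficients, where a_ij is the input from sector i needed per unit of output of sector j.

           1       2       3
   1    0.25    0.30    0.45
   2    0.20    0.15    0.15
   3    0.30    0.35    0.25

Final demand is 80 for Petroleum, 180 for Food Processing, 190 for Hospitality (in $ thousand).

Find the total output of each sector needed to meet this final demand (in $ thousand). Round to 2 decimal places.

x_1 = 841.35, x_2 = 559.94, x_3 = 851.18

I − A =
  [   0.75    -0.30    -0.45]
  [  -0.20     0.85    -0.15]
  [  -0.30    -0.35     0.75]
Cofactors of I−A, C_ij = (−1)^(i+j)·(minor ij) (rows/columns in the sector order above):
  C_11 = (0.85)(0.75) − (-0.15)(-0.35) = 0.5850
  C_12 = −[(-0.20)(0.75) − (-0.15)(-0.30)] = 0.1950
  C_13 = (-0.20)(-0.35) − (0.85)(-0.30) = 0.3250
  C_21 = −[(-0.30)(0.75) − (-0.45)(-0.35)] = 0.3825
  C_22 = (0.75)(0.75) − (-0.45)(-0.30) = 0.4275
  C_23 = −[(0.75)(-0.35) − (-0.30)(-0.30)] = 0.3525
  C_31 = (-0.30)(-0.15) − (-0.45)(0.85) = 0.4275
  C_32 = −[(0.75)(-0.15) − (-0.45)(-0.20)] = 0.2025
  C_33 = (0.75)(0.85) − (-0.30)(-0.20) = 0.5775
det(I−A) = Σ_j (I−A)_1j·C_1j = (0.75)(0.5850) + (-0.30)(0.1950) + (-0.45)(0.3250) = 0.2340
adj(I−A) = Cᵀ =
  [ 0.5850   0.3825   0.4275]
  [ 0.1950   0.4275   0.2025]
  [ 0.3250   0.3525   0.5775]
(I − A)⁻¹ = adj(I−A) / det(I−A) ≈
  [   2.5000     1.6346     1.8269]
  [   0.8333     1.8269     0.8654]
  [   1.3889     1.5064     2.4679]
x = (I − A)⁻¹ d = adj(I−A)·d / det(I−A), with det(I−A) = 0.2340:
  x_1 = (0.5850·80 + 0.3825·180 + 0.4275·190) / 0.2340 = 196.875 / 0.2340 ≈ 841.35
  x_2 = (0.1950·80 + 0.4275·180 + 0.2025·190) / 0.2340 = 131.025 / 0.2340 ≈ 559.94
  x_3 = (0.3250·80 + 0.3525·180 + 0.5775·190) / 0.2340 = 199.175 / 0.2340 ≈ 851.18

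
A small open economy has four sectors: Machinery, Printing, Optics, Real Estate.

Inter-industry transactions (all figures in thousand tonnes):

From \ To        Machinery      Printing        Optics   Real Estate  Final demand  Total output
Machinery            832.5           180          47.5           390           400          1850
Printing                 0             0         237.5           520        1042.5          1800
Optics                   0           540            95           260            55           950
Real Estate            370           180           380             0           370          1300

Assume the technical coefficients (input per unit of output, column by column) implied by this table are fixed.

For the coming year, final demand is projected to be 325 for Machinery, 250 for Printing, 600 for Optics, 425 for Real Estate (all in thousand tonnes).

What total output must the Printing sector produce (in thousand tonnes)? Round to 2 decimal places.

Technical coefficients a_ij = z_ij / X_j:
  a_MM = 832.5/1850 = 0.45, a_PM = 0/1850 = 0.00, a_OM = 0/1850 = 0.00, a_RM = 370/1850 = 0.20
  a_MP = 180/1800 = 0.10, a_PP = 0/1800 = 0.00, a_OP = 540/1800 = 0.30, a_RP = 180/1800 = 0.10
  a_MO = 47.5/950 = 0.05, a_PO = 237.5/950 = 0.25, a_OO = 95/950 = 0.10, a_RO = 380/950 = 0.40
  a_MR = 390/1300 = 0.30, a_PR = 520/1300 = 0.40, a_OR = 260/1300 = 0.20, a_RR = 0/1300 = 0.00
I − A =
  [   0.55    -0.10    -0.05    -0.30]
  [   0.00     1.00    -0.25    -0.40]
  [   0.00    -0.30     0.90    -0.20]
  [  -0.20    -0.10    -0.40     1.00]
Compute the cofactors C_ij = (−1)^(i+j)·(3×3 minor ij) of I−A; the adjugate is their transpose:
adj(I−A) = Cᵀ =
  [ 0.65600   0.16100   0.21650   0.30450]
  [ 0.08200   0.39500   0.21450   0.22550]
  [ 0.06400   0.16200   0.46000   0.17600]
  [ 0.16500   0.13650   0.24875   0.45375]
det(I−A) = Σ_j (I−A)_1j·C_1j = (0.55)(0.65600) + (-0.10)(0.08200) + (-0.05)(0.06400) + (-0.30)(0.16500) = 0.2999
(I − A)⁻¹ = adj(I−A) / det(I−A) ≈
  [   2.1874     0.5368     0.7219     1.0153]
  [   0.2734     1.3171     0.7152     0.7519]
  [   0.2134     0.5402     1.5338     0.5869]
  [   0.5502     0.4552     0.8294     1.5130]
x = (I − A)⁻¹ d = adj(I−A)·d / det(I−A), with det(I−A) = 0.2999:
  x_M = (0.65600·325 + 0.16100·250 + 0.21650·600 + 0.30450·425) / 0.2999 = 512.7625 / 0.2999 ≈ 1709.78
  x_P = (0.08200·325 + 0.39500·250 + 0.21450·600 + 0.22550·425) / 0.2999 = 349.9375 / 0.2999 ≈ 1166.85
  x_O = (0.06400·325 + 0.16200·250 + 0.46000·600 + 0.17600·425) / 0.2999 = 412.10 / 0.2999 ≈ 1374.12
  x_R = (0.16500·325 + 0.13650·250 + 0.24875·600 + 0.45375·425) / 0.2999 = 429.84375 / 0.2999 ≈ 1433.29

x_P = 1166.85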